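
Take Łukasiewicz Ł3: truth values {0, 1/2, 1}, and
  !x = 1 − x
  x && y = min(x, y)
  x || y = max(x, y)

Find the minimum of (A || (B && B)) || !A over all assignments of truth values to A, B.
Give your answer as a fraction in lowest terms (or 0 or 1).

1/2

Take A = 1/2, B = 0:
B && B = 0 && 0 = 0
A || (B && B) = 1/2 || 0 = 1/2
!A = !1/2 = 1/2
(A || (B && B)) || !A = 1/2 || 1/2 = 1/2
No assignment yields a value below 1/2, so this is the minimum.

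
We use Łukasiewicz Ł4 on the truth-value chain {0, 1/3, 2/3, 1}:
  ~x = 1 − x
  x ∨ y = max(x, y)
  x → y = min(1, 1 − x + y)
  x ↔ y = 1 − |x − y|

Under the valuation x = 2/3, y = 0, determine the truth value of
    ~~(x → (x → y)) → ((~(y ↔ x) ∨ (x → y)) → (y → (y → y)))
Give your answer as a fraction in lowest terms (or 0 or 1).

1

x → y = 2/3 → 0 = 1/3
x → (x → y) = 2/3 → 1/3 = 2/3
~(x → (x → y)) = ~2/3 = 1/3
~~(x → (x → y)) = ~1/3 = 2/3
y ↔ x = 0 ↔ 2/3 = 1/3
~(y ↔ x) = ~1/3 = 2/3
x → y = 2/3 → 0 = 1/3
~(y ↔ x) ∨ (x → y) = 2/3 ∨ 1/3 = 2/3
y → y = 0 → 0 = 1
y → (y → y) = 0 → 1 = 1
(~(y ↔ x) ∨ (x → y)) → (y → (y → y)) = 2/3 → 1 = 1
~~(x → (x → y)) → ((~(y ↔ x) ∨ (x → y)) → (y → (y → y))) = 2/3 → 1 = 1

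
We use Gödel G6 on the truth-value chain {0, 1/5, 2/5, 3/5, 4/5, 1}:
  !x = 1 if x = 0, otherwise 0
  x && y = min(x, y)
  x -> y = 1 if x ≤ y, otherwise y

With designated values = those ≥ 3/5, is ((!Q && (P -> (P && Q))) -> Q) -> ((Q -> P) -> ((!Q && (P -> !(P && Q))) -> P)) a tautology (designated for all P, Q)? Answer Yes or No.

No

Counterexample: take P = 1/5, Q = 0.
!Q = !0 = 1
P && Q = 1/5 && 0 = 0
P -> (P && Q) = 1/5 -> 0 = 0
!Q && (P -> (P && Q)) = 1 && 0 = 0
(!Q && (P -> (P && Q))) -> Q = 0 -> 0 = 1
Q -> P = 0 -> 1/5 = 1
!Q = !0 = 1
P && Q = 1/5 && 0 = 0
!(P && Q) = !0 = 1
P -> !(P && Q) = 1/5 -> 1 = 1
!Q && (P -> !(P && Q)) = 1 && 1 = 1
(!Q && (P -> !(P && Q))) -> P = 1 -> 1/5 = 1/5
(Q -> P) -> ((!Q && (P -> !(P && Q))) -> P) = 1 -> 1/5 = 1/5
((!Q && (P -> (P && Q))) -> Q) -> ((Q -> P) -> ((!Q && (P -> !(P && Q))) -> P)) = 1 -> 1/5 = 1/5
This gives 1/5, which is below 3/5.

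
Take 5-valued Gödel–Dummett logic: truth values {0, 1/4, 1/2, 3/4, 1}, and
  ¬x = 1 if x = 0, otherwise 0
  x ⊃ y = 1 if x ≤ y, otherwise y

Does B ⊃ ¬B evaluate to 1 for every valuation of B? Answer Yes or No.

No

Counterexample: take B = 1/4.
¬B = ¬1/4 = 0
B ⊃ ¬B = 1/4 ⊃ 0 = 0
This gives 0 ≠ 1.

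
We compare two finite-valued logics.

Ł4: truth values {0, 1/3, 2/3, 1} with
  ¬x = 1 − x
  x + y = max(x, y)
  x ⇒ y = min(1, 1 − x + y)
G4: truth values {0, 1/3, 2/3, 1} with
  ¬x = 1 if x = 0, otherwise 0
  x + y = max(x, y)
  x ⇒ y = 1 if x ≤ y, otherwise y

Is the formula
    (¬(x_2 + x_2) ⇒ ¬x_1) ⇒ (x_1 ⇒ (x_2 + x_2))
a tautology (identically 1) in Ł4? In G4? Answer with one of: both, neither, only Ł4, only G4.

only Ł4

In Ł4: every assignment gives 1 — tautology.
In G4: at x_1 = 2/3, x_2 = 1/3 the value is 1/3 — not a tautology.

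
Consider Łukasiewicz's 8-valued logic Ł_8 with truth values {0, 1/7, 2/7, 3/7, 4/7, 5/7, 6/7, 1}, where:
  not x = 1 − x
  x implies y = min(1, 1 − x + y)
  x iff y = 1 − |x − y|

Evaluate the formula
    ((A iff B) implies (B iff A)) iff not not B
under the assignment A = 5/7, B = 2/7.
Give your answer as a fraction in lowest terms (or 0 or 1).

A iff B = 5/7 iff 2/7 = 4/7
B iff A = 2/7 iff 5/7 = 4/7
(A iff B) implies (B iff A) = 4/7 implies 4/7 = 1
not B = not 2/7 = 5/7
not not B = not 5/7 = 2/7
((A iff B) implies (B iff A)) iff not not B = 1 iff 2/7 = 2/7

2/7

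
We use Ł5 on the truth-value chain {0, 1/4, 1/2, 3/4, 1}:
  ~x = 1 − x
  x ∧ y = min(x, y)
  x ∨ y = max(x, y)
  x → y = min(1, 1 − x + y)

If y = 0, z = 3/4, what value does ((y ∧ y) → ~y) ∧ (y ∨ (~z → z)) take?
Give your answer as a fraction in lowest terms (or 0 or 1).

1

y ∧ y = 0 ∧ 0 = 0
~y = ~0 = 1
(y ∧ y) → ~y = 0 → 1 = 1
~z = ~3/4 = 1/4
~z → z = 1/4 → 3/4 = 1
y ∨ (~z → z) = 0 ∨ 1 = 1
((y ∧ y) → ~y) ∧ (y ∨ (~z → z)) = 1 ∧ 1 = 1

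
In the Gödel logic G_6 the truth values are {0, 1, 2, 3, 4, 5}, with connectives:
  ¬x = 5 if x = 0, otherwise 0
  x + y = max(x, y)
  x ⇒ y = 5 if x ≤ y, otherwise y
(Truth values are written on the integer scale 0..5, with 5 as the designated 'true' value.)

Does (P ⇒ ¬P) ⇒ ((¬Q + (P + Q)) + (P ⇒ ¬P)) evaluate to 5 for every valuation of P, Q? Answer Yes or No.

At P = 4, Q = 3, for instance:
¬P = ¬4 = 0
P ⇒ ¬P = 4 ⇒ 0 = 0
¬Q = ¬3 = 0
P + Q = 4 + 3 = 4
¬Q + (P + Q) = 0 + 4 = 4
(¬Q + (P + Q)) + (P ⇒ ¬P) = 4 + 0 = 4
(P ⇒ ¬P) ⇒ ((¬Q + (P + Q)) + (P ⇒ ¬P)) = 0 ⇒ 4 = 5
and checking the remaining 35 assignments likewise gives ≥ 5 in every case.

Yes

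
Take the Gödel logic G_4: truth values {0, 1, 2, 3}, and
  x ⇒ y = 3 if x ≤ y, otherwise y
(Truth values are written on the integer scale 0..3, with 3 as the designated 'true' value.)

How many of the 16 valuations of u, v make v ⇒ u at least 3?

u = 0, v = 0 ↦ 3  ≥
u = 0, v = 1 ↦ 0  <
u = 0, v = 2 ↦ 0  <
u = 0, v = 3 ↦ 0  <
u = 1, v = 0 ↦ 3  ≥
u = 1, v = 1 ↦ 3  ≥
u = 1, v = 2 ↦ 1  <
u = 1, v = 3 ↦ 1  <
u = 2, v = 0 ↦ 3  ≥
u = 2, v = 1 ↦ 3  ≥
u = 2, v = 2 ↦ 3  ≥
u = 2, v = 3 ↦ 2  <
u = 3, v = 0 ↦ 3  ≥
u = 3, v = 1 ↦ 3  ≥
u = 3, v = 2 ↦ 3  ≥
u = 3, v = 3 ↦ 3  ≥
So 10 of the 16 assignments meet the threshold.

10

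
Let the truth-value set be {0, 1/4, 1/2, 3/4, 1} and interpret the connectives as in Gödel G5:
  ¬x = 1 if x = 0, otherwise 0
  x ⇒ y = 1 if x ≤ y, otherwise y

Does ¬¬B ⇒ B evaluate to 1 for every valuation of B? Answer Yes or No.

No

Counterexample: take B = 1/4.
¬B = ¬1/4 = 0
¬¬B = ¬0 = 1
¬¬B ⇒ B = 1 ⇒ 1/4 = 1/4
This gives 1/4 ≠ 1.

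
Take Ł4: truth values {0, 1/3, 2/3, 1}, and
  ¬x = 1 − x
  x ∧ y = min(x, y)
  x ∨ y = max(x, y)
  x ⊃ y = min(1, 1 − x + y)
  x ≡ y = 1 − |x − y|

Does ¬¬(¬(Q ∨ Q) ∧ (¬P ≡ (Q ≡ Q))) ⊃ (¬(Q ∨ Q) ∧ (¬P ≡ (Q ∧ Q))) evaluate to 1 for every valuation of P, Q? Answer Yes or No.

No

Counterexample: take P = 0, Q = 0.
Q ∨ Q = 0 ∨ 0 = 0
¬(Q ∨ Q) = ¬0 = 1
¬P = ¬0 = 1
Q ≡ Q = 0 ≡ 0 = 1
¬P ≡ (Q ≡ Q) = 1 ≡ 1 = 1
¬(Q ∨ Q) ∧ (¬P ≡ (Q ≡ Q)) = 1 ∧ 1 = 1
¬(¬(Q ∨ Q) ∧ (¬P ≡ (Q ≡ Q))) = ¬1 = 0
¬¬(¬(Q ∨ Q) ∧ (¬P ≡ (Q ≡ Q))) = ¬0 = 1
Q ∨ Q = 0 ∨ 0 = 0
¬(Q ∨ Q) = ¬0 = 1
¬P = ¬0 = 1
Q ∧ Q = 0 ∧ 0 = 0
¬P ≡ (Q ∧ Q) = 1 ≡ 0 = 0
¬(Q ∨ Q) ∧ (¬P ≡ (Q ∧ Q)) = 1 ∧ 0 = 0
¬¬(¬(Q ∨ Q) ∧ (¬P ≡ (Q ≡ Q))) ⊃ (¬(Q ∨ Q) ∧ (¬P ≡ (Q ∧ Q))) = 1 ⊃ 0 = 0
This gives 0 ≠ 1.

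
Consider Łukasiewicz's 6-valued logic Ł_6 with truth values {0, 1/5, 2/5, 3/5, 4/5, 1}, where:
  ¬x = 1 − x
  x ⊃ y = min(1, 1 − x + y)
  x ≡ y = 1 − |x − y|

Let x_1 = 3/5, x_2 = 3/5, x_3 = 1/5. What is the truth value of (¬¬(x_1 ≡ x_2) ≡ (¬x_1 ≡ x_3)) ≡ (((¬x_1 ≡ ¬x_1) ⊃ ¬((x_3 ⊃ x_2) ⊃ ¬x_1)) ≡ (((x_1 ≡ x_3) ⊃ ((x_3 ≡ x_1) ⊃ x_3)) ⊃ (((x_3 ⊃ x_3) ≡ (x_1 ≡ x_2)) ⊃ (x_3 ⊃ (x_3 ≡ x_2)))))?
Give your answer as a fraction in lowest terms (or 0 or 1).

4/5

x_1 ≡ x_2 = 3/5 ≡ 3/5 = 1
¬(x_1 ≡ x_2) = ¬1 = 0
¬¬(x_1 ≡ x_2) = ¬0 = 1
¬x_1 = ¬3/5 = 2/5
¬x_1 ≡ x_3 = 2/5 ≡ 1/5 = 4/5
¬¬(x_1 ≡ x_2) ≡ (¬x_1 ≡ x_3) = 1 ≡ 4/5 = 4/5
¬x_1 = ¬3/5 = 2/5
¬x_1 = ¬3/5 = 2/5
¬x_1 ≡ ¬x_1 = 2/5 ≡ 2/5 = 1
x_3 ⊃ x_2 = 1/5 ⊃ 3/5 = 1
¬x_1 = ¬3/5 = 2/5
(x_3 ⊃ x_2) ⊃ ¬x_1 = 1 ⊃ 2/5 = 2/5
¬((x_3 ⊃ x_2) ⊃ ¬x_1) = ¬2/5 = 3/5
(¬x_1 ≡ ¬x_1) ⊃ ¬((x_3 ⊃ x_2) ⊃ ¬x_1) = 1 ⊃ 3/5 = 3/5
x_1 ≡ x_3 = 3/5 ≡ 1/5 = 3/5
x_3 ≡ x_1 = 1/5 ≡ 3/5 = 3/5
(x_3 ≡ x_1) ⊃ x_3 = 3/5 ⊃ 1/5 = 3/5
(x_1 ≡ x_3) ⊃ ((x_3 ≡ x_1) ⊃ x_3) = 3/5 ⊃ 3/5 = 1
x_3 ⊃ x_3 = 1/5 ⊃ 1/5 = 1
x_1 ≡ x_2 = 3/5 ≡ 3/5 = 1
(x_3 ⊃ x_3) ≡ (x_1 ≡ x_2) = 1 ≡ 1 = 1
x_3 ≡ x_2 = 1/5 ≡ 3/5 = 3/5
x_3 ⊃ (x_3 ≡ x_2) = 1/5 ⊃ 3/5 = 1
((x_3 ⊃ x_3) ≡ (x_1 ≡ x_2)) ⊃ (x_3 ⊃ (x_3 ≡ x_2)) = 1 ⊃ 1 = 1
((x_1 ≡ x_3) ⊃ ((x_3 ≡ x_1) ⊃ x_3)) ⊃ (((x_3 ⊃ x_3) ≡ (x_1 ≡ x_2)) ⊃ (x_3 ⊃ (x_3 ≡ x_2))) = 1 ⊃ 1 = 1
((¬x_1 ≡ ¬x_1) ⊃ ¬((x_3 ⊃ x_2) ⊃ ¬x_1)) ≡ (((x_1 ≡ x_3) ⊃ ((x_3 ≡ x_1) ⊃ x_3)) ⊃ (((x_3 ⊃ x_3) ≡ (x_1 ≡ x_2)) ⊃ (x_3 ⊃ (x_3 ≡ x_2)))) = 3/5 ≡ 1 = 3/5
(¬¬(x_1 ≡ x_2) ≡ (¬x_1 ≡ x_3)) ≡ (((¬x_1 ≡ ¬x_1) ⊃ ¬((x_3 ⊃ x_2) ⊃ ¬x_1)) ≡ (((x_1 ≡ x_3) ⊃ ((x_3 ≡ x_1) ⊃ x_3)) ⊃ (((x_3 ⊃ x_3) ≡ (x_1 ≡ x_2)) ⊃ (x_3 ⊃ (x_3 ≡ x_2))))) = 4/5 ≡ 3/5 = 4/5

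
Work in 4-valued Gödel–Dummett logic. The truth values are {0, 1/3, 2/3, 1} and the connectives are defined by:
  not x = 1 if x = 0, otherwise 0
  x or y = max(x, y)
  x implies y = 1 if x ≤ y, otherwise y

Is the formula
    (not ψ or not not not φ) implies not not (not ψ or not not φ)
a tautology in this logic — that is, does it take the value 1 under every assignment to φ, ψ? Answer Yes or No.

No

Counterexample: take φ = 0, ψ = 1/3.
not ψ = not 1/3 = 0
not φ = not 0 = 1
not not φ = not 1 = 0
not not not φ = not 0 = 1
not ψ or not not not φ = 0 or 1 = 1
not ψ = not 1/3 = 0
not φ = not 0 = 1
not not φ = not 1 = 0
not ψ or not not φ = 0 or 0 = 0
not (not ψ or not not φ) = not 0 = 1
not not (not ψ or not not φ) = not 1 = 0
(not ψ or not not not φ) implies not not (not ψ or not not φ) = 1 implies 0 = 0
This gives 0 ≠ 1.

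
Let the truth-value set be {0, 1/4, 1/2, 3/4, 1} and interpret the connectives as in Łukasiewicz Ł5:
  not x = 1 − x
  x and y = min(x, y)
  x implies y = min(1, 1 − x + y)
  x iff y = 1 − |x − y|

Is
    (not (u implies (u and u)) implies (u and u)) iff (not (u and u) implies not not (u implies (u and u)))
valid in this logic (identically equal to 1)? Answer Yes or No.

Yes

u = 0 ↦ 1
u = 1/4 ↦ 1
u = 1/2 ↦ 1
u = 3/4 ↦ 1
u = 1 ↦ 1
Every assignment gives a value ≥ 1.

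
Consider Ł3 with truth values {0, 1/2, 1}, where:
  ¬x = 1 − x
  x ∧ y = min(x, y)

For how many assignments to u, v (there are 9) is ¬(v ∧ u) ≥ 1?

u = 0, v = 0 ↦ 1  ≥
u = 0, v = 1/2 ↦ 1  ≥
u = 0, v = 1 ↦ 1  ≥
u = 1/2, v = 0 ↦ 1  ≥
u = 1/2, v = 1/2 ↦ 1/2  <
u = 1/2, v = 1 ↦ 1/2  <
u = 1, v = 0 ↦ 1  ≥
u = 1, v = 1/2 ↦ 1/2  <
u = 1, v = 1 ↦ 0  <
So 5 of the 9 assignments meet the threshold.

5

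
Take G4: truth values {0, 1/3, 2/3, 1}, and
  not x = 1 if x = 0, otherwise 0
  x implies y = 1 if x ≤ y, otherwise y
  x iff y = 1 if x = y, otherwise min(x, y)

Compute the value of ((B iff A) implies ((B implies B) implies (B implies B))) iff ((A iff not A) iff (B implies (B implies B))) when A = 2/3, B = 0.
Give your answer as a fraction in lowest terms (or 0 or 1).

0

B iff A = 0 iff 2/3 = 0
B implies B = 0 implies 0 = 1
B implies B = 0 implies 0 = 1
(B implies B) implies (B implies B) = 1 implies 1 = 1
(B iff A) implies ((B implies B) implies (B implies B)) = 0 implies 1 = 1
not A = not 2/3 = 0
A iff not A = 2/3 iff 0 = 0
B implies B = 0 implies 0 = 1
B implies (B implies B) = 0 implies 1 = 1
(A iff not A) iff (B implies (B implies B)) = 0 iff 1 = 0
((B iff A) implies ((B implies B) implies (B implies B))) iff ((A iff not A) iff (B implies (B implies B))) = 1 iff 0 = 0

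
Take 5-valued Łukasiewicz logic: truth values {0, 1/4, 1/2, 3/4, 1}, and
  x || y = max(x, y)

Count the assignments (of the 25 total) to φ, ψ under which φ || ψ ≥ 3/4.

value 1: 9 assignments (counts)
value 3/4: 7 assignments (counts)
value 1/2: 5 assignments
value 1/4: 3 assignments
value 0: 1 assignment
So 16 of the 25 assignments meet the threshold.

16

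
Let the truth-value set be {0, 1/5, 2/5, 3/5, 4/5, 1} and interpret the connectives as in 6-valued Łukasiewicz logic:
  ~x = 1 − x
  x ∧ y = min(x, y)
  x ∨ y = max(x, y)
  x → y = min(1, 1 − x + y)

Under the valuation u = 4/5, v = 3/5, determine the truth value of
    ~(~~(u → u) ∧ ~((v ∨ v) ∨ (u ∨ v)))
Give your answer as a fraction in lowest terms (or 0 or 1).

4/5

u → u = 4/5 → 4/5 = 1
~(u → u) = ~1 = 0
~~(u → u) = ~0 = 1
v ∨ v = 3/5 ∨ 3/5 = 3/5
u ∨ v = 4/5 ∨ 3/5 = 4/5
(v ∨ v) ∨ (u ∨ v) = 3/5 ∨ 4/5 = 4/5
~((v ∨ v) ∨ (u ∨ v)) = ~4/5 = 1/5
~~(u → u) ∧ ~((v ∨ v) ∨ (u ∨ v)) = 1 ∧ 1/5 = 1/5
~(~~(u → u) ∧ ~((v ∨ v) ∨ (u ∨ v))) = ~1/5 = 4/5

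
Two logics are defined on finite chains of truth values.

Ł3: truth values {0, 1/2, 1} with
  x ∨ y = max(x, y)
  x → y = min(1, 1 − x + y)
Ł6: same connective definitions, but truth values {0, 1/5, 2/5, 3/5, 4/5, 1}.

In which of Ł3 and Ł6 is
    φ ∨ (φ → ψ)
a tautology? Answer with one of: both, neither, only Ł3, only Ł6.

neither

In Ł3: at φ = 1/2, ψ = 0 the value is 1/2 — not a tautology.
In Ł6: at φ = 1/5, ψ = 0 the value is 4/5 — not a tautology.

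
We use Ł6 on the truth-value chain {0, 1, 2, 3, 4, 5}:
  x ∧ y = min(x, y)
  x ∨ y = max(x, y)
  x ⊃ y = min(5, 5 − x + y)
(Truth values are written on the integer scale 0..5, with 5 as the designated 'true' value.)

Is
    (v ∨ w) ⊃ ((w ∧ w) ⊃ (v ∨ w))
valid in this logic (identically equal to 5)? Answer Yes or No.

At v = 1, w = 0, for instance:
v ∨ w = 1 ∨ 0 = 1
w ∧ w = 0 ∧ 0 = 0
(w ∧ w) ⊃ (v ∨ w) = 0 ⊃ 1 = 5
(v ∨ w) ⊃ ((w ∧ w) ⊃ (v ∨ w)) = 1 ⊃ 5 = 5
and checking the remaining 35 assignments likewise gives ≥ 5 in every case.

Yes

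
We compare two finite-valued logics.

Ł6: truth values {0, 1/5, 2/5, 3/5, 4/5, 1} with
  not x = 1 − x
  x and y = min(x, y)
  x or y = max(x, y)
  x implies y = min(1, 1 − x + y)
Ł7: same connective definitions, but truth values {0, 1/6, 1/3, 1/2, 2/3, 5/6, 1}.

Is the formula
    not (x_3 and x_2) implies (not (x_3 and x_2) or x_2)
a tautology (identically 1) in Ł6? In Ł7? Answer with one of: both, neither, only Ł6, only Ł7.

In Ł6: every assignment gives 1 — tautology.
In Ł7: every assignment gives 1 — tautology.

both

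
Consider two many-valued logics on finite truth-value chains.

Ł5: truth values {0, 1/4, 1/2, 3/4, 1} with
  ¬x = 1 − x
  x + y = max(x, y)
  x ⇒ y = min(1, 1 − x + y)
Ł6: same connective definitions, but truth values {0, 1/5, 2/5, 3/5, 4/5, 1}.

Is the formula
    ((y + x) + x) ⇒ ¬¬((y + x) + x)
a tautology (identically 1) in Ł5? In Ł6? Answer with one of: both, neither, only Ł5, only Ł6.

both

In Ł5: every assignment gives 1 — tautology.
In Ł6: every assignment gives 1 — tautology.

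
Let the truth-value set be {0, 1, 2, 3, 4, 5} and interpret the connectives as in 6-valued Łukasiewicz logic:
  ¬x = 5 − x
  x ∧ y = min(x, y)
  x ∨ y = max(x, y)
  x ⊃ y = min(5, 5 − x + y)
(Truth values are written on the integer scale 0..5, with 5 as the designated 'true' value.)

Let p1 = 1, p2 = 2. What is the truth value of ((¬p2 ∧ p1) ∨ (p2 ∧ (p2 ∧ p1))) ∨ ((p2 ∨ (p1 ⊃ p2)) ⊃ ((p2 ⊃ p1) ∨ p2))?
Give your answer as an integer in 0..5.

4

¬p2 = ¬2 = 3
¬p2 ∧ p1 = 3 ∧ 1 = 1
p2 ∧ p1 = 2 ∧ 1 = 1
p2 ∧ (p2 ∧ p1) = 2 ∧ 1 = 1
(¬p2 ∧ p1) ∨ (p2 ∧ (p2 ∧ p1)) = 1 ∨ 1 = 1
p1 ⊃ p2 = 1 ⊃ 2 = 5
p2 ∨ (p1 ⊃ p2) = 2 ∨ 5 = 5
p2 ⊃ p1 = 2 ⊃ 1 = 4
(p2 ⊃ p1) ∨ p2 = 4 ∨ 2 = 4
(p2 ∨ (p1 ⊃ p2)) ⊃ ((p2 ⊃ p1) ∨ p2) = 5 ⊃ 4 = 4
((¬p2 ∧ p1) ∨ (p2 ∧ (p2 ∧ p1))) ∨ ((p2 ∨ (p1 ⊃ p2)) ⊃ ((p2 ⊃ p1) ∨ p2)) = 1 ∨ 4 = 4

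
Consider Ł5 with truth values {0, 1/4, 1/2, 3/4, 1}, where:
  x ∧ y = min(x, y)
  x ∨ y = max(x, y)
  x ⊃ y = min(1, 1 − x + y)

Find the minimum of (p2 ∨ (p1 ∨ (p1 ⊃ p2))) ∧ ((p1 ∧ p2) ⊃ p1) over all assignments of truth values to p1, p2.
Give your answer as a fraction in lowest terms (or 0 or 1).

1/2

Take p1 = 1/2, p2 = 0:
p1 ⊃ p2 = 1/2 ⊃ 0 = 1/2
p1 ∨ (p1 ⊃ p2) = 1/2 ∨ 1/2 = 1/2
p2 ∨ (p1 ∨ (p1 ⊃ p2)) = 0 ∨ 1/2 = 1/2
p1 ∧ p2 = 1/2 ∧ 0 = 0
(p1 ∧ p2) ⊃ p1 = 0 ⊃ 1/2 = 1
(p2 ∨ (p1 ∨ (p1 ⊃ p2))) ∧ ((p1 ∧ p2) ⊃ p1) = 1/2 ∧ 1 = 1/2
No assignment yields a value below 1/2, so this is the minimum.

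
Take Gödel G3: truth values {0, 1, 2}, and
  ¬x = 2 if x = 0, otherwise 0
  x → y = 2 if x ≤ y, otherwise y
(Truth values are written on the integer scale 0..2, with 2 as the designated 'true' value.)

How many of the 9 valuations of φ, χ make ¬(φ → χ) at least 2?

φ = 0, χ = 0 ↦ 0  <
φ = 0, χ = 1 ↦ 0  <
φ = 0, χ = 2 ↦ 0  <
φ = 1, χ = 0 ↦ 2  ≥
φ = 1, χ = 1 ↦ 0  <
φ = 1, χ = 2 ↦ 0  <
φ = 2, χ = 0 ↦ 2  ≥
φ = 2, χ = 1 ↦ 0  <
φ = 2, χ = 2 ↦ 0  <
So 2 of the 9 assignments meet the threshold.

2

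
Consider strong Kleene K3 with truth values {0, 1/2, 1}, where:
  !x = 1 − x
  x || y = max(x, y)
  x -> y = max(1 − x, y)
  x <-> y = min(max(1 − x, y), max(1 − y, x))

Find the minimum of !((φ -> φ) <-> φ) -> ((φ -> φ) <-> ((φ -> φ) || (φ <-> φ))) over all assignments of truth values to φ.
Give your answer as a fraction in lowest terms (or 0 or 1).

Take φ = 1/2:
φ -> φ = 1/2 -> 1/2 = 1/2
(φ -> φ) <-> φ = 1/2 <-> 1/2 = 1/2
!((φ -> φ) <-> φ) = !1/2 = 1/2
φ -> φ = 1/2 -> 1/2 = 1/2
φ -> φ = 1/2 -> 1/2 = 1/2
φ <-> φ = 1/2 <-> 1/2 = 1/2
(φ -> φ) || (φ <-> φ) = 1/2 || 1/2 = 1/2
(φ -> φ) <-> ((φ -> φ) || (φ <-> φ)) = 1/2 <-> 1/2 = 1/2
!((φ -> φ) <-> φ) -> ((φ -> φ) <-> ((φ -> φ) || (φ <-> φ))) = 1/2 -> 1/2 = 1/2
No assignment yields a value below 1/2, so this is the minimum.

1/2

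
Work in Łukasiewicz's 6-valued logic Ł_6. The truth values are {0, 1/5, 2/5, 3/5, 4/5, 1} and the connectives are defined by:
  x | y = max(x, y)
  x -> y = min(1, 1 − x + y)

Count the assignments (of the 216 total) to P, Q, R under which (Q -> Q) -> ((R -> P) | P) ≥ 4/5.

value 1: 126 assignments (counts)
value 4/5: 30 assignments (counts)
value 3/5: 24 assignments
value 2/5: 18 assignments
value 1/5: 12 assignments
value 0: 6 assignments
So 156 of the 216 assignments meet the threshold.

156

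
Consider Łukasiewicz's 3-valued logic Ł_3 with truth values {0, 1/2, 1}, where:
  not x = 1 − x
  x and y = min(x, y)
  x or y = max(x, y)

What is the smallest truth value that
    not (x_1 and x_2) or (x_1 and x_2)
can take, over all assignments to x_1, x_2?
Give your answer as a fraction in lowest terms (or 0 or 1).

Take x_1 = 1/2, x_2 = 1/2:
x_1 and x_2 = 1/2 and 1/2 = 1/2
not (x_1 and x_2) = not 1/2 = 1/2
x_1 and x_2 = 1/2 and 1/2 = 1/2
not (x_1 and x_2) or (x_1 and x_2) = 1/2 or 1/2 = 1/2
No assignment yields a value below 1/2, so this is the minimum.

1/2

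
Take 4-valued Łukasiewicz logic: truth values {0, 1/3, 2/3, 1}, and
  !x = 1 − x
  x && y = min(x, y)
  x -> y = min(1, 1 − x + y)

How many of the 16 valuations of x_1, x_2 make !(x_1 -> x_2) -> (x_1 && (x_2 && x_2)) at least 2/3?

14

x_1 = 0, x_2 = 0 ↦ 1  ≥
x_1 = 0, x_2 = 1/3 ↦ 1  ≥
x_1 = 0, x_2 = 2/3 ↦ 1  ≥
x_1 = 0, x_2 = 1 ↦ 1  ≥
x_1 = 1/3, x_2 = 0 ↦ 2/3  ≥
x_1 = 1/3, x_2 = 1/3 ↦ 1  ≥
x_1 = 1/3, x_2 = 2/3 ↦ 1  ≥
x_1 = 1/3, x_2 = 1 ↦ 1  ≥
x_1 = 2/3, x_2 = 0 ↦ 1/3  <
x_1 = 2/3, x_2 = 1/3 ↦ 1  ≥
x_1 = 2/3, x_2 = 2/3 ↦ 1  ≥
x_1 = 2/3, x_2 = 1 ↦ 1  ≥
x_1 = 1, x_2 = 0 ↦ 0  <
x_1 = 1, x_2 = 1/3 ↦ 2/3  ≥
x_1 = 1, x_2 = 2/3 ↦ 1  ≥
x_1 = 1, x_2 = 1 ↦ 1  ≥
So 14 of the 16 assignments meet the threshold.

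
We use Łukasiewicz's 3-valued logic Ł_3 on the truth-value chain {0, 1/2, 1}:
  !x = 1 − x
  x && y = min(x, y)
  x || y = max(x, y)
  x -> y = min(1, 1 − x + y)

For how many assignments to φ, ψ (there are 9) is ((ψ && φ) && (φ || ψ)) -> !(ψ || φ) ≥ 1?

φ = 0, ψ = 0 ↦ 1  ≥
φ = 0, ψ = 1/2 ↦ 1  ≥
φ = 0, ψ = 1 ↦ 1  ≥
φ = 1/2, ψ = 0 ↦ 1  ≥
φ = 1/2, ψ = 1/2 ↦ 1  ≥
φ = 1/2, ψ = 1 ↦ 1/2  <
φ = 1, ψ = 0 ↦ 1  ≥
φ = 1, ψ = 1/2 ↦ 1/2  <
φ = 1, ψ = 1 ↦ 0  <
So 6 of the 9 assignments meet the threshold.

6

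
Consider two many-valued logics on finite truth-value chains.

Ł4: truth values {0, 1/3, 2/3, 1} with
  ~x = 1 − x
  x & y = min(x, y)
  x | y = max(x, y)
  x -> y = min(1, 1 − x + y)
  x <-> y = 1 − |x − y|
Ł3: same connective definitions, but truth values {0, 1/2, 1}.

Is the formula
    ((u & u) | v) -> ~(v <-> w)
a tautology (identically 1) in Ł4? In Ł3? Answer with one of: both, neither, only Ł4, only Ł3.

neither

In Ł4: at u = 0, v = 1/3, w = 1/3 the value is 2/3 — not a tautology.
In Ł3: at u = 0, v = 1/2, w = 1/2 the value is 1/2 — not a tautology.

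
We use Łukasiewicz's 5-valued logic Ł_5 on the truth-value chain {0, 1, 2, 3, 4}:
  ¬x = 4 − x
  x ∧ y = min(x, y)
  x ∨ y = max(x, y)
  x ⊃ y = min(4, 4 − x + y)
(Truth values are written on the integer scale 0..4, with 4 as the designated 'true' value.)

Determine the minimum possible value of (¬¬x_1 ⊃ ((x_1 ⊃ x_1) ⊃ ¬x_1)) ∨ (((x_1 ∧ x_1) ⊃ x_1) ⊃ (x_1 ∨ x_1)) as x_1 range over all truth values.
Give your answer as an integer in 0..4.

Take x_1 = 3:
¬x_1 = ¬3 = 1
¬¬x_1 = ¬1 = 3
x_1 ⊃ x_1 = 3 ⊃ 3 = 4
¬x_1 = ¬3 = 1
(x_1 ⊃ x_1) ⊃ ¬x_1 = 4 ⊃ 1 = 1
¬¬x_1 ⊃ ((x_1 ⊃ x_1) ⊃ ¬x_1) = 3 ⊃ 1 = 2
x_1 ∧ x_1 = 3 ∧ 3 = 3
(x_1 ∧ x_1) ⊃ x_1 = 3 ⊃ 3 = 4
x_1 ∨ x_1 = 3 ∨ 3 = 3
((x_1 ∧ x_1) ⊃ x_1) ⊃ (x_1 ∨ x_1) = 4 ⊃ 3 = 3
(¬¬x_1 ⊃ ((x_1 ⊃ x_1) ⊃ ¬x_1)) ∨ (((x_1 ∧ x_1) ⊃ x_1) ⊃ (x_1 ∨ x_1)) = 2 ∨ 3 = 3
No assignment yields a value below 3, so this is the minimum.

3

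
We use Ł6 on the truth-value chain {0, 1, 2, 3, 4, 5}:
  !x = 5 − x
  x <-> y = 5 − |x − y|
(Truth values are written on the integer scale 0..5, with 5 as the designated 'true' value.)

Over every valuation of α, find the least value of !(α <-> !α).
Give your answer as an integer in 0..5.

1

Take α = 2:
!α = !2 = 3
α <-> !α = 2 <-> 3 = 4
!(α <-> !α) = !4 = 1
No assignment yields a value below 1, so this is the minimum.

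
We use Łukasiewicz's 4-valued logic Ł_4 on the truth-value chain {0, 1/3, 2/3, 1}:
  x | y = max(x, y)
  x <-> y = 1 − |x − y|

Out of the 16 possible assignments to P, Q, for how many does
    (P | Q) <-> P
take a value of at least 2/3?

13

P = 0, Q = 0 ↦ 1  ≥
P = 0, Q = 1/3 ↦ 2/3  ≥
P = 0, Q = 2/3 ↦ 1/3  <
P = 0, Q = 1 ↦ 0  <
P = 1/3, Q = 0 ↦ 1  ≥
P = 1/3, Q = 1/3 ↦ 1  ≥
P = 1/3, Q = 2/3 ↦ 2/3  ≥
P = 1/3, Q = 1 ↦ 1/3  <
P = 2/3, Q = 0 ↦ 1  ≥
P = 2/3, Q = 1/3 ↦ 1  ≥
P = 2/3, Q = 2/3 ↦ 1  ≥
P = 2/3, Q = 1 ↦ 2/3  ≥
P = 1, Q = 0 ↦ 1  ≥
P = 1, Q = 1/3 ↦ 1  ≥
P = 1, Q = 2/3 ↦ 1  ≥
P = 1, Q = 1 ↦ 1  ≥
So 13 of the 16 assignments meet the threshold.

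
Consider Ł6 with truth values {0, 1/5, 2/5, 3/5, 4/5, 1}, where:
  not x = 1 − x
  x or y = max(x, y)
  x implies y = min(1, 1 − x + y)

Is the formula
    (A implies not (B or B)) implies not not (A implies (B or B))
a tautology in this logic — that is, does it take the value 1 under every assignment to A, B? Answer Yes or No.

No

Counterexample: take A = 1/5, B = 0.
B or B = 0 or 0 = 0
not (B or B) = not 0 = 1
A implies not (B or B) = 1/5 implies 1 = 1
B or B = 0 or 0 = 0
A implies (B or B) = 1/5 implies 0 = 4/5
not (A implies (B or B)) = not 4/5 = 1/5
not not (A implies (B or B)) = not 1/5 = 4/5
(A implies not (B or B)) implies not not (A implies (B or B)) = 1 implies 4/5 = 4/5
This gives 4/5 ≠ 1.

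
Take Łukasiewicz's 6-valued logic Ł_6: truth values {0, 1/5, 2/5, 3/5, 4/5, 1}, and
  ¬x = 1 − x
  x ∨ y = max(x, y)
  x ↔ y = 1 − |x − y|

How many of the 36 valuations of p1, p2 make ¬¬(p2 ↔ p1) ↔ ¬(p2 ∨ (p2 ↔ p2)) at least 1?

2

value 1: 2 assignments (counts)
value 4/5: 4 assignments
value 3/5: 6 assignments
value 2/5: 8 assignments
value 1/5: 10 assignments
value 0: 6 assignments
So 2 of the 36 assignments meet the threshold.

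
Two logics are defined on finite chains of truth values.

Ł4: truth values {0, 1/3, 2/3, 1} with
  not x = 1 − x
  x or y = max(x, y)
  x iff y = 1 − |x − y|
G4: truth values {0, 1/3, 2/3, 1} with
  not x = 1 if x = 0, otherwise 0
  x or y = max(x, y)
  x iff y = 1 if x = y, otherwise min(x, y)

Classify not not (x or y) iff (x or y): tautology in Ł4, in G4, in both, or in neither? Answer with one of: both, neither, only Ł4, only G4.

In Ł4: every assignment gives 1 — tautology.
In G4: at x = 0, y = 1/3 the value is 1/3 — not a tautology.

only Ł4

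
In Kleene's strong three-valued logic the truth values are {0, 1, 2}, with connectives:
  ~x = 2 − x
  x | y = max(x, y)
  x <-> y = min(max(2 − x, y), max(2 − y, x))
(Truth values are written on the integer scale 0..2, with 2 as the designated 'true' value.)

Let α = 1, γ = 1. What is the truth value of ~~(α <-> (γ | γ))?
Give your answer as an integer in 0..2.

1

γ | γ = 1 | 1 = 1
α <-> (γ | γ) = 1 <-> 1 = 1
~(α <-> (γ | γ)) = ~1 = 1
~~(α <-> (γ | γ)) = ~1 = 1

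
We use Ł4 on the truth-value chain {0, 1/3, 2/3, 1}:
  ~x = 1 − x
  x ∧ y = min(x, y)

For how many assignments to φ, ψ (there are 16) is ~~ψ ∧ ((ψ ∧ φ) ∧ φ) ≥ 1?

φ = 0, ψ = 0 ↦ 0  <
φ = 0, ψ = 1/3 ↦ 0  <
φ = 0, ψ = 2/3 ↦ 0  <
φ = 0, ψ = 1 ↦ 0  <
φ = 1/3, ψ = 0 ↦ 0  <
φ = 1/3, ψ = 1/3 ↦ 1/3  <
φ = 1/3, ψ = 2/3 ↦ 1/3  <
φ = 1/3, ψ = 1 ↦ 1/3  <
φ = 2/3, ψ = 0 ↦ 0  <
φ = 2/3, ψ = 1/3 ↦ 1/3  <
φ = 2/3, ψ = 2/3 ↦ 2/3  <
φ = 2/3, ψ = 1 ↦ 2/3  <
φ = 1, ψ = 0 ↦ 0  <
φ = 1, ψ = 1/3 ↦ 1/3  <
φ = 1, ψ = 2/3 ↦ 2/3  <
φ = 1, ψ = 1 ↦ 1  ≥
So 1 of the 16 assignments meets the threshold.

1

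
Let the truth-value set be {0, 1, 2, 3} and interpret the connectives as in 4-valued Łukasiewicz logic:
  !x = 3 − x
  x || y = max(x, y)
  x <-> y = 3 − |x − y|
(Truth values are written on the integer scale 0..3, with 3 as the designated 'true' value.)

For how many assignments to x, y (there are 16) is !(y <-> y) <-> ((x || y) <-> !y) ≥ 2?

7

x = 0, y = 0 ↦ 3  ≥
x = 0, y = 1 ↦ 1  <
x = 0, y = 2 ↦ 1  <
x = 0, y = 3 ↦ 3  ≥
x = 1, y = 0 ↦ 2  ≥
x = 1, y = 1 ↦ 1  <
x = 1, y = 2 ↦ 1  <
x = 1, y = 3 ↦ 3  ≥
x = 2, y = 0 ↦ 1  <
x = 2, y = 1 ↦ 0  <
x = 2, y = 2 ↦ 1  <
x = 2, y = 3 ↦ 3  ≥
x = 3, y = 0 ↦ 0  <
x = 3, y = 1 ↦ 1  <
x = 3, y = 2 ↦ 2  ≥
x = 3, y = 3 ↦ 3  ≥
So 7 of the 16 assignments meet the threshold.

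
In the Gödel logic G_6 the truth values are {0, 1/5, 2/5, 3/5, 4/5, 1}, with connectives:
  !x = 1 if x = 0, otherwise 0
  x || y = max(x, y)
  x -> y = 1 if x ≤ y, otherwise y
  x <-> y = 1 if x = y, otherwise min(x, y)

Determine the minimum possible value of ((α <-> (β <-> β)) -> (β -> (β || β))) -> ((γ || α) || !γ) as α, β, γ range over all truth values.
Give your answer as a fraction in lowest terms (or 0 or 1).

1/5

Take α = 0, β = 0, γ = 1/5:
β <-> β = 0 <-> 0 = 1
α <-> (β <-> β) = 0 <-> 1 = 0
β || β = 0 || 0 = 0
β -> (β || β) = 0 -> 0 = 1
(α <-> (β <-> β)) -> (β -> (β || β)) = 0 -> 1 = 1
γ || α = 1/5 || 0 = 1/5
!γ = !1/5 = 0
(γ || α) || !γ = 1/5 || 0 = 1/5
((α <-> (β <-> β)) -> (β -> (β || β))) -> ((γ || α) || !γ) = 1 -> 1/5 = 1/5
No assignment yields a value below 1/5, so this is the minimum.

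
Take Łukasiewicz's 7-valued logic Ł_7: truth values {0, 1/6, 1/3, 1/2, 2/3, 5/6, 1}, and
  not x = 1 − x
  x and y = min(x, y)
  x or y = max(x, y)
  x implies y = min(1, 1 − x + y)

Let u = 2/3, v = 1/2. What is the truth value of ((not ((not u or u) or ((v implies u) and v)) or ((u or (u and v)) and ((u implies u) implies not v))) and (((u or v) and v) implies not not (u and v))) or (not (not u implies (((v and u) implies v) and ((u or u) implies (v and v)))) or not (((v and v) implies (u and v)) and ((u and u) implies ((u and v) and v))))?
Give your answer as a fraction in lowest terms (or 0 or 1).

1/2

not u = not 2/3 = 1/3
not u or u = 1/3 or 2/3 = 2/3
v implies u = 1/2 implies 2/3 = 1
(v implies u) and v = 1 and 1/2 = 1/2
(not u or u) or ((v implies u) and v) = 2/3 or 1/2 = 2/3
not ((not u or u) or ((v implies u) and v)) = not 2/3 = 1/3
u and v = 2/3 and 1/2 = 1/2
u or (u and v) = 2/3 or 1/2 = 2/3
u implies u = 2/3 implies 2/3 = 1
not v = not 1/2 = 1/2
(u implies u) implies not v = 1 implies 1/2 = 1/2
(u or (u and v)) and ((u implies u) implies not v) = 2/3 and 1/2 = 1/2
not ((not u or u) or ((v implies u) and v)) or ((u or (u and v)) and ((u implies u) implies not v)) = 1/3 or 1/2 = 1/2
u or v = 2/3 or 1/2 = 2/3
(u or v) and v = 2/3 and 1/2 = 1/2
u and v = 2/3 and 1/2 = 1/2
not (u and v) = not 1/2 = 1/2
not not (u and v) = not 1/2 = 1/2
((u or v) and v) implies not not (u and v) = 1/2 implies 1/2 = 1
(not ((not u or u) or ((v implies u) and v)) or ((u or (u and v)) and ((u implies u) implies not v))) and (((u or v) and v) implies not not (u and v)) = 1/2 and 1 = 1/2
not u = not 2/3 = 1/3
v and u = 1/2 and 2/3 = 1/2
(v and u) implies v = 1/2 implies 1/2 = 1
u or u = 2/3 or 2/3 = 2/3
v and v = 1/2 and 1/2 = 1/2
(u or u) implies (v and v) = 2/3 implies 1/2 = 5/6
((v and u) implies v) and ((u or u) implies (v and v)) = 1 and 5/6 = 5/6
not u implies (((v and u) implies v) and ((u or u) implies (v and v))) = 1/3 implies 5/6 = 1
not (not u implies (((v and u) implies v) and ((u or u) implies (v and v)))) = not 1 = 0
v and v = 1/2 and 1/2 = 1/2
u and v = 2/3 and 1/2 = 1/2
(v and v) implies (u and v) = 1/2 implies 1/2 = 1
u and u = 2/3 and 2/3 = 2/3
u and v = 2/3 and 1/2 = 1/2
(u and v) and v = 1/2 and 1/2 = 1/2
(u and u) implies ((u and v) and v) = 2/3 implies 1/2 = 5/6
((v and v) implies (u and v)) and ((u and u) implies ((u and v) and v)) = 1 and 5/6 = 5/6
not (((v and v) implies (u and v)) and ((u and u) implies ((u and v) and v))) = not 5/6 = 1/6
not (not u implies (((v and u) implies v) and ((u or u) implies (v and v)))) or not (((v and v) implies (u and v)) and ((u and u) implies ((u and v) and v))) = 0 or 1/6 = 1/6
((not ((not u or u) or ((v implies u) and v)) or ((u or (u and v)) and ((u implies u) implies not v))) and (((u or v) and v) implies not not (u and v))) or (not (not u implies (((v and u) implies v) and ((u or u) implies (v and v)))) or not (((v and v) implies (u and v)) and ((u and u) implies ((u and v) and v)))) = 1/2 or 1/6 = 1/2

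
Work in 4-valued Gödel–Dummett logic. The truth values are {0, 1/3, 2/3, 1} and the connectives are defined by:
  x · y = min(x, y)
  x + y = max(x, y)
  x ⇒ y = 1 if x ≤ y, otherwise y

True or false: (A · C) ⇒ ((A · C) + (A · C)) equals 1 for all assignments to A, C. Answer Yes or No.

Yes

A = 0, C = 0 ↦ 1
A = 0, C = 1/3 ↦ 1
A = 0, C = 2/3 ↦ 1
A = 0, C = 1 ↦ 1
A = 1/3, C = 0 ↦ 1
A = 1/3, C = 1/3 ↦ 1
A = 1/3, C = 2/3 ↦ 1
A = 1/3, C = 1 ↦ 1
A = 2/3, C = 0 ↦ 1
A = 2/3, C = 1/3 ↦ 1
A = 2/3, C = 2/3 ↦ 1
A = 2/3, C = 1 ↦ 1
A = 1, C = 0 ↦ 1
A = 1, C = 1/3 ↦ 1
A = 1, C = 2/3 ↦ 1
A = 1, C = 1 ↦ 1
Every assignment gives a value ≥ 1.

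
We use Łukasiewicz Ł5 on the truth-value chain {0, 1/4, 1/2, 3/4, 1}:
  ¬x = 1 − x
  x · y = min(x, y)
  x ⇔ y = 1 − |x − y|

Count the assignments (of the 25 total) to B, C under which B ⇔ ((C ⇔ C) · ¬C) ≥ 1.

5

value 1: 5 assignments (counts)
value 3/4: 8 assignments
value 1/2: 6 assignments
value 1/4: 4 assignments
value 0: 2 assignments
So 5 of the 25 assignments meet the threshold.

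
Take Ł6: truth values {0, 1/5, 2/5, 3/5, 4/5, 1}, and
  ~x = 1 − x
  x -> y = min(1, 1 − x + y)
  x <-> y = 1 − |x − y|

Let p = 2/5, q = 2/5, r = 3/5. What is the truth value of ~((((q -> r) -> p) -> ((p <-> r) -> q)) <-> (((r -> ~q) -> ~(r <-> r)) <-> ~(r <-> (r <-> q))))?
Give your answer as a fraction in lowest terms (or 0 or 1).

q -> r = 2/5 -> 3/5 = 1
(q -> r) -> p = 1 -> 2/5 = 2/5
p <-> r = 2/5 <-> 3/5 = 4/5
(p <-> r) -> q = 4/5 -> 2/5 = 3/5
((q -> r) -> p) -> ((p <-> r) -> q) = 2/5 -> 3/5 = 1
~q = ~2/5 = 3/5
r -> ~q = 3/5 -> 3/5 = 1
r <-> r = 3/5 <-> 3/5 = 1
~(r <-> r) = ~1 = 0
(r -> ~q) -> ~(r <-> r) = 1 -> 0 = 0
r <-> q = 3/5 <-> 2/5 = 4/5
r <-> (r <-> q) = 3/5 <-> 4/5 = 4/5
~(r <-> (r <-> q)) = ~4/5 = 1/5
((r -> ~q) -> ~(r <-> r)) <-> ~(r <-> (r <-> q)) = 0 <-> 1/5 = 4/5
(((q -> r) -> p) -> ((p <-> r) -> q)) <-> (((r -> ~q) -> ~(r <-> r)) <-> ~(r <-> (r <-> q))) = 1 <-> 4/5 = 4/5
~((((q -> r) -> p) -> ((p <-> r) -> q)) <-> (((r -> ~q) -> ~(r <-> r)) <-> ~(r <-> (r <-> q)))) = ~4/5 = 1/5

1/5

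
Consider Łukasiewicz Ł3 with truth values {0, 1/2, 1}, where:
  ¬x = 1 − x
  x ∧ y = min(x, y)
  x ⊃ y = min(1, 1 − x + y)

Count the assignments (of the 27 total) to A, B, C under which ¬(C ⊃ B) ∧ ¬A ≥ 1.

value 1: 1 assignment (counts)
value 1/2: 5 assignments
value 0: 21 assignments
So 1 of the 27 assignments meets the threshold.

1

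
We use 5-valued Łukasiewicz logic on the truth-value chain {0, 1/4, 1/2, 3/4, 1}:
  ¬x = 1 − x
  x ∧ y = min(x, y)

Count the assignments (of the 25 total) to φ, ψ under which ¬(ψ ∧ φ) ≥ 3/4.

value 1: 9 assignments (counts)
value 3/4: 7 assignments (counts)
value 1/2: 5 assignments
value 1/4: 3 assignments
value 0: 1 assignment
So 16 of the 25 assignments meet the threshold.

16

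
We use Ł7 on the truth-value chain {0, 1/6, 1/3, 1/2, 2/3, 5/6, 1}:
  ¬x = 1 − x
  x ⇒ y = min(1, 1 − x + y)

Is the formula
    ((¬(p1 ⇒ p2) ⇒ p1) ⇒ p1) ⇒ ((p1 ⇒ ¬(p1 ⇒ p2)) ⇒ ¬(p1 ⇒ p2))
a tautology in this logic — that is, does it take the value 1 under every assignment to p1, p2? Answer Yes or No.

At p1 = 2/3, p2 = 0, for instance:
p1 ⇒ p2 = 2/3 ⇒ 0 = 1/3
¬(p1 ⇒ p2) = ¬1/3 = 2/3
¬(p1 ⇒ p2) ⇒ p1 = 2/3 ⇒ 2/3 = 1
(¬(p1 ⇒ p2) ⇒ p1) ⇒ p1 = 1 ⇒ 2/3 = 2/3
p1 ⇒ ¬(p1 ⇒ p2) = 2/3 ⇒ 2/3 = 1
(p1 ⇒ ¬(p1 ⇒ p2)) ⇒ ¬(p1 ⇒ p2) = 1 ⇒ 2/3 = 2/3
((¬(p1 ⇒ p2) ⇒ p1) ⇒ p1) ⇒ ((p1 ⇒ ¬(p1 ⇒ p2)) ⇒ ¬(p1 ⇒ p2)) = 2/3 ⇒ 2/3 = 1
and checking the remaining 48 assignments likewise gives ≥ 1 in every case.

Yes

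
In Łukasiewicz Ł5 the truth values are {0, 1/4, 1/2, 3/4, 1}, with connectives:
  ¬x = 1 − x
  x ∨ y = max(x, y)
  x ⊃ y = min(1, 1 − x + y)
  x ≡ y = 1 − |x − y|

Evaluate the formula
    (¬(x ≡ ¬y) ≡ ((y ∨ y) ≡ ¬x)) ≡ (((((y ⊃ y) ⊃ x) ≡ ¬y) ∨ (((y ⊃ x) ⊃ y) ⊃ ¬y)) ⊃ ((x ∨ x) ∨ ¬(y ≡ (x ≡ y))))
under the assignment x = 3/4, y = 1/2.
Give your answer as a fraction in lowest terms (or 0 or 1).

¬y = ¬1/2 = 1/2
x ≡ ¬y = 3/4 ≡ 1/2 = 3/4
¬(x ≡ ¬y) = ¬3/4 = 1/4
y ∨ y = 1/2 ∨ 1/2 = 1/2
¬x = ¬3/4 = 1/4
(y ∨ y) ≡ ¬x = 1/2 ≡ 1/4 = 3/4
¬(x ≡ ¬y) ≡ ((y ∨ y) ≡ ¬x) = 1/4 ≡ 3/4 = 1/2
y ⊃ y = 1/2 ⊃ 1/2 = 1
(y ⊃ y) ⊃ x = 1 ⊃ 3/4 = 3/4
¬y = ¬1/2 = 1/2
((y ⊃ y) ⊃ x) ≡ ¬y = 3/4 ≡ 1/2 = 3/4
y ⊃ x = 1/2 ⊃ 3/4 = 1
(y ⊃ x) ⊃ y = 1 ⊃ 1/2 = 1/2
¬y = ¬1/2 = 1/2
((y ⊃ x) ⊃ y) ⊃ ¬y = 1/2 ⊃ 1/2 = 1
(((y ⊃ y) ⊃ x) ≡ ¬y) ∨ (((y ⊃ x) ⊃ y) ⊃ ¬y) = 3/4 ∨ 1 = 1
x ∨ x = 3/4 ∨ 3/4 = 3/4
x ≡ y = 3/4 ≡ 1/2 = 3/4
y ≡ (x ≡ y) = 1/2 ≡ 3/4 = 3/4
¬(y ≡ (x ≡ y)) = ¬3/4 = 1/4
(x ∨ x) ∨ ¬(y ≡ (x ≡ y)) = 3/4 ∨ 1/4 = 3/4
((((y ⊃ y) ⊃ x) ≡ ¬y) ∨ (((y ⊃ x) ⊃ y) ⊃ ¬y)) ⊃ ((x ∨ x) ∨ ¬(y ≡ (x ≡ y))) = 1 ⊃ 3/4 = 3/4
(¬(x ≡ ¬y) ≡ ((y ∨ y) ≡ ¬x)) ≡ (((((y ⊃ y) ⊃ x) ≡ ¬y) ∨ (((y ⊃ x) ⊃ y) ⊃ ¬y)) ⊃ ((x ∨ x) ∨ ¬(y ≡ (x ≡ y)))) = 1/2 ≡ 3/4 = 3/4

3/4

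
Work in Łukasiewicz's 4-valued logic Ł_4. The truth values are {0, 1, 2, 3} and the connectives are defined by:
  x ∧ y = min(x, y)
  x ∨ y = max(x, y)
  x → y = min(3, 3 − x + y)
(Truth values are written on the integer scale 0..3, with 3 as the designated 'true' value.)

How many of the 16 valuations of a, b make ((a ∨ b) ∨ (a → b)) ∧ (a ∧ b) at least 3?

a = 0, b = 0 ↦ 0  <
a = 0, b = 1 ↦ 0  <
a = 0, b = 2 ↦ 0  <
a = 0, b = 3 ↦ 0  <
a = 1, b = 0 ↦ 0  <
a = 1, b = 1 ↦ 1  <
a = 1, b = 2 ↦ 1  <
a = 1, b = 3 ↦ 1  <
a = 2, b = 0 ↦ 0  <
a = 2, b = 1 ↦ 1  <
a = 2, b = 2 ↦ 2  <
a = 2, b = 3 ↦ 2  <
a = 3, b = 0 ↦ 0  <
a = 3, b = 1 ↦ 1  <
a = 3, b = 2 ↦ 2  <
a = 3, b = 3 ↦ 3  ≥
So 1 of the 16 assignments meets the threshold.

1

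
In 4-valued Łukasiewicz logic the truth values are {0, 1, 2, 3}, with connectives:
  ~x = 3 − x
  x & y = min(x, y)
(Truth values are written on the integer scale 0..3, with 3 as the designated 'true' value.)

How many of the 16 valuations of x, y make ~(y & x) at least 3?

7

x = 0, y = 0 ↦ 3  ≥
x = 0, y = 1 ↦ 3  ≥
x = 0, y = 2 ↦ 3  ≥
x = 0, y = 3 ↦ 3  ≥
x = 1, y = 0 ↦ 3  ≥
x = 1, y = 1 ↦ 2  <
x = 1, y = 2 ↦ 2  <
x = 1, y = 3 ↦ 2  <
x = 2, y = 0 ↦ 3  ≥
x = 2, y = 1 ↦ 2  <
x = 2, y = 2 ↦ 1  <
x = 2, y = 3 ↦ 1  <
x = 3, y = 0 ↦ 3  ≥
x = 3, y = 1 ↦ 2  <
x = 3, y = 2 ↦ 1  <
x = 3, y = 3 ↦ 0  <
So 7 of the 16 assignments meet the threshold.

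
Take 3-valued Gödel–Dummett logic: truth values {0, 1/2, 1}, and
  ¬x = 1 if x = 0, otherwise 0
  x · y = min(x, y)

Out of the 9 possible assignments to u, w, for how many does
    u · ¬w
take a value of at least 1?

1

u = 0, w = 0 ↦ 0  <
u = 0, w = 1/2 ↦ 0  <
u = 0, w = 1 ↦ 0  <
u = 1/2, w = 0 ↦ 1/2  <
u = 1/2, w = 1/2 ↦ 0  <
u = 1/2, w = 1 ↦ 0  <
u = 1, w = 0 ↦ 1  ≥
u = 1, w = 1/2 ↦ 0  <
u = 1, w = 1 ↦ 0  <
So 1 of the 9 assignments meets the threshold.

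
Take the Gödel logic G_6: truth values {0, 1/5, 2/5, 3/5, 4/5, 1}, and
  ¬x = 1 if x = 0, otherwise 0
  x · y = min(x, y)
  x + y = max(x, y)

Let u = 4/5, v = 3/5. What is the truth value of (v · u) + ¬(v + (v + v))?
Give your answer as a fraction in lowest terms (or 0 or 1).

3/5

v · u = 3/5 · 4/5 = 3/5
v + v = 3/5 + 3/5 = 3/5
v + (v + v) = 3/5 + 3/5 = 3/5
¬(v + (v + v)) = ¬3/5 = 0
(v · u) + ¬(v + (v + v)) = 3/5 + 0 = 3/5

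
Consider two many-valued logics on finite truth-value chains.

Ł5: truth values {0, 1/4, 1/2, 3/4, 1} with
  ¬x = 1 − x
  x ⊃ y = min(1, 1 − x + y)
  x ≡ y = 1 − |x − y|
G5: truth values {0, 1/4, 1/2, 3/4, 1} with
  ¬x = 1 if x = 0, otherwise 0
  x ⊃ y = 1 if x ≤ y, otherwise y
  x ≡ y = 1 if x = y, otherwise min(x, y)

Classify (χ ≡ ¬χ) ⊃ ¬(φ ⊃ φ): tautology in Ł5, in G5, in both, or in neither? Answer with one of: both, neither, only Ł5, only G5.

In Ł5: at φ = 0, χ = 1/4 the value is 1/2 — not a tautology.
In G5: every assignment gives 1 — tautology.

only G5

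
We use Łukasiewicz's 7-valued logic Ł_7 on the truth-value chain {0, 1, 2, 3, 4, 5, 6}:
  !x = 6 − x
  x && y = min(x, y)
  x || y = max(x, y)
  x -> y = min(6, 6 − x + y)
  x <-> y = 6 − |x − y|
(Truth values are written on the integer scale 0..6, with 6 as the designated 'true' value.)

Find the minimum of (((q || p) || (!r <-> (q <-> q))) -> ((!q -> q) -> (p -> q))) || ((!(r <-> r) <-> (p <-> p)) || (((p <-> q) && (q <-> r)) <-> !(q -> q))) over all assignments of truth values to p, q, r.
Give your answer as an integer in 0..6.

Take p = 6, q = 3, r = 0:
q || p = 3 || 6 = 6
!r = !0 = 6
q <-> q = 3 <-> 3 = 6
!r <-> (q <-> q) = 6 <-> 6 = 6
(q || p) || (!r <-> (q <-> q)) = 6 || 6 = 6
!q = !3 = 3
!q -> q = 3 -> 3 = 6
p -> q = 6 -> 3 = 3
(!q -> q) -> (p -> q) = 6 -> 3 = 3
((q || p) || (!r <-> (q <-> q))) -> ((!q -> q) -> (p -> q)) = 6 -> 3 = 3
r <-> r = 0 <-> 0 = 6
!(r <-> r) = !6 = 0
p <-> p = 6 <-> 6 = 6
!(r <-> r) <-> (p <-> p) = 0 <-> 6 = 0
p <-> q = 6 <-> 3 = 3
q <-> r = 3 <-> 0 = 3
(p <-> q) && (q <-> r) = 3 && 3 = 3
q -> q = 3 -> 3 = 6
!(q -> q) = !6 = 0
((p <-> q) && (q <-> r)) <-> !(q -> q) = 3 <-> 0 = 3
(!(r <-> r) <-> (p <-> p)) || (((p <-> q) && (q <-> r)) <-> !(q -> q)) = 0 || 3 = 3
(((q || p) || (!r <-> (q <-> q))) -> ((!q -> q) -> (p -> q))) || ((!(r <-> r) <-> (p <-> p)) || (((p <-> q) && (q <-> r)) <-> !(q -> q))) = 3 || 3 = 3
No assignment yields a value below 3, so this is the minimum.

3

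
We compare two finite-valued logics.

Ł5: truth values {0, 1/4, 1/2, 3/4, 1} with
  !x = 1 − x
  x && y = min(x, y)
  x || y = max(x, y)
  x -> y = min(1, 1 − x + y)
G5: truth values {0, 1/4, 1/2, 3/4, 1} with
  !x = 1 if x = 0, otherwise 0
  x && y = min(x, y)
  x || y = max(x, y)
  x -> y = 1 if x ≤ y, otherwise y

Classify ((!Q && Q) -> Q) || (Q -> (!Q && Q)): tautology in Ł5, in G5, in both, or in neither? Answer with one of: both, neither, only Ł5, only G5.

In Ł5: every assignment gives 1 — tautology.
In G5: every assignment gives 1 — tautology.

both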